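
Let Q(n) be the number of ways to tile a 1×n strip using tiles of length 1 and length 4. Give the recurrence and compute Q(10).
Condition on the last tile: it has length 1 (leaving a 1×(n-1) strip) or length 4 (leaving a 1×(n-4) strip), so Q(n) = Q(n-1) + Q(n-4) (order-4 linear recurrence).
For 0 ≤ i < 4 only unit tiles fit, so Q(i) = 1.
Iterating the recurrence: Q(4) = 2, Q(5) = 3, Q(6) = 4, Q(7) = 5, Q(8) = 7, Q(9) = 10, Q(10) = 14.

Q(n) = Q(n-1) + Q(n-4), with Q(i) = 1 for 0 ≤ i < 4; Q(10) = 14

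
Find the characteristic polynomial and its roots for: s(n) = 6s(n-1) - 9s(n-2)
Substitute s(n) = rⁿ and divide through by rⁿ⁻²: r² - 6r + 9 = 0
Factor: (r - 3)² = 0, so r = 3 (double root).
General solution: s(n) = (A + Bn)·3ⁿ

Characteristic: r² - 6r + 9 = 0, Roots: r = 3 (double root)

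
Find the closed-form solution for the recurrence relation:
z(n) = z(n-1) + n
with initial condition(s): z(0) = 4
Recurrence: z(n) = z(n-1) + n, initial: z(0) = 4.
Telescoping: z(n) = z(0) + Σᵢ₌₁ⁿ i = 4 + n(n+1)/2.

z(n) = n(n+1)/2 + 4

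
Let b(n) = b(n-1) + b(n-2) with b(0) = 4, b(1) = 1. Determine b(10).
Computing the sequence terms:
4, 1, 5, 6, 11, 17, 28, 45, 73, 118, 191

191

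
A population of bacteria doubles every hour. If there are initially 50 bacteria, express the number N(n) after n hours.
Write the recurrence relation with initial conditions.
Each hour multiplies the count by 2, so the count after n hours depends only on the count after n-1 hours: N(n) = 2 × N(n-1). The starting count gives N(0) = 50.
Unrolling n times gives the closed form N(n) = 50 × 2ⁿ.

N(n) = 2 × N(n-1), N(0) = 50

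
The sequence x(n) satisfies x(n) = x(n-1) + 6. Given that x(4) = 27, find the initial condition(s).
x(4) = x(0) + 4·6, so x(0) = 27 - 24 = 3.

x(0) = 3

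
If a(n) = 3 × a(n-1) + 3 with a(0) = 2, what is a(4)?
Computing step by step:
a(0) = 2
a(1) = 3 × 2 + 3 = 9
a(2) = 3 × 9 + 3 = 30
a(3) = 3 × 30 + 3 = 93
a(4) = 3 × 93 + 3 = 282

282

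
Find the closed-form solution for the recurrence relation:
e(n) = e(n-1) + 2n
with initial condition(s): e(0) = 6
Recurrence: e(n) = e(n-1) + 2n, initial: e(0) = 6.
Telescoping: e(n) = e(0) + 2·Σᵢ₌₁ⁿ i = 6 + 2·n(n+1)/2.

e(n) = 2·n(n+1)/2 + 6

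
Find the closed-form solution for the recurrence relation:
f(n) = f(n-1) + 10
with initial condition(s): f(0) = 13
Recurrence: f(n) = f(n-1) + 10, initial: f(0) = 13.
Each step adds 10, so f(n) = f(0) + 10n = 10n + 13.

f(n) = 10n + 13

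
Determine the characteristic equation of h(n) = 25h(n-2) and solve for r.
Substitute h(n) = rⁿ and divide through by rⁿ⁻²: r² - 25 = 0
Factor: (r + 5)(r - 5) = 0, so r = -5, 5.
General solution: h(n) = A·(-5)ⁿ + B·5ⁿ

Characteristic: r² - 25 = 0, Roots: r = -5, 5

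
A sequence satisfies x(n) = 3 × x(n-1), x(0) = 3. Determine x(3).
Computing step by step:
x(0) = 3
x(1) = 3 × 3 = 9
x(2) = 3 × 9 = 27
x(3) = 3 × 27 = 81

81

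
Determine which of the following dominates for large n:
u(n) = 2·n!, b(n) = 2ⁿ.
Comparing growth rates:
Growth-rate hierarchy: log n ≺ any polynomial ≺ any exponential cⁿ (c>1) ≺ n! ≺ nⁿ.
factorial dominates exponential base 2 asymptotically.

u(n) grows faster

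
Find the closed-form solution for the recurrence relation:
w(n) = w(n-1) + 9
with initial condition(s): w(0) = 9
Recurrence: w(n) = w(n-1) + 9, initial: w(0) = 9.
Each step adds 9, so w(n) = w(0) + 9n = 9n + 9.

w(n) = 9n + 9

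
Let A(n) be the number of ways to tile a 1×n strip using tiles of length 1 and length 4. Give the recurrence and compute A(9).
Condition on the last tile: it has length 1 (leaving a 1×(n-1) strip) or length 4 (leaving a 1×(n-4) strip), so A(n) = A(n-1) + A(n-4) (order-4 linear recurrence).
For 0 ≤ i < 4 only unit tiles fit, so A(i) = 1.
Iterating the recurrence: A(4) = 2, A(5) = 3, A(6) = 4, A(7) = 5, A(8) = 7, A(9) = 10.

A(n) = A(n-1) + A(n-4), with A(i) = 1 for 0 ≤ i < 4; A(9) = 10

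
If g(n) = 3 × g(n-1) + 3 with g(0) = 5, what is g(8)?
Computing step by step:
g(0) = 5
g(1) = 3 × 5 + 3 = 18
g(2) = 3 × 18 + 3 = 57
g(3) = 3 × 57 + 3 = 174
g(4) = 3 × 174 + 3 = 525
g(5) = 3 × 525 + 3 = 1578
g(6) = 3 × 1578 + 3 = 4737
g(7) = 3 × 4737 + 3 = 14214
g(8) = 3 × 14214 + 3 = 42645

42645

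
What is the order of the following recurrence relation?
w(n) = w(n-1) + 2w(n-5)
The order is the largest lag k for which w(n-k) appears. Here the deepest term is w(n-5), so the order is 5.

Order 5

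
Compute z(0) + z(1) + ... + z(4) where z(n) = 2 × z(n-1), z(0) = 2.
Computing the sequence terms: 2, 4, 8, 16, 32
Adding these values together:

62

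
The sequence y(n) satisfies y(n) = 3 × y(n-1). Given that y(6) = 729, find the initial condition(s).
In general y(n) = 3ⁿ · y(0). At n = 6: y(0) = y(6) / 3^6 = 729 / 729 = 1.

y(0) = 1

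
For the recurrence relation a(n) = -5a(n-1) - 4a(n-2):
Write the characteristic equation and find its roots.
Substitute a(n) = rⁿ and divide through by rⁿ⁻²: r² + 5r + 4 = 0
Factor: (r + 4)(r + 1) = 0, so r = -4, -1.
General solution: a(n) = A·(-4)ⁿ + B·(-1)ⁿ

Characteristic: r² + 5r + 4 = 0, Roots: r = -4, -1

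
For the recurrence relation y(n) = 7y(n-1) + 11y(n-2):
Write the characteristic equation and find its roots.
Substitute y(n) = rⁿ and divide through by rⁿ⁻²: r² - 7r - 11 = 0
Discriminant: 7² + 4·11 = 93, not a perfect square, so by the quadratic formula r = (7 ± √93)/2.
General solution: y(n) = A·r₁ⁿ + B·r₂ⁿ where r₁,r₂ = (7 ± √93)/2

Characteristic: r² - 7r - 11 = 0, Roots: r = (7 ± √93)/2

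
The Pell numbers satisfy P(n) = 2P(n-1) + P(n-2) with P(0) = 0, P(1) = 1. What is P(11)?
Computing the sequence terms:
0, 1, 2, 5, 12, 29, 70, 169, 408, 985, 2378, 5741

5741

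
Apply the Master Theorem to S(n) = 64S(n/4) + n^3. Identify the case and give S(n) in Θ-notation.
Master Theorem template: S(n) = a·S(n/b) + f(n).
Here: a=64, b=4, f(n)=n^3
Compute log_b(a) = log_4(64) = 3.
f(n) = n^3 = Θ(n^3). Case 2: S(n) = Θ(n^3 log n).

Case 2: S(n) = Θ(n^3 log n)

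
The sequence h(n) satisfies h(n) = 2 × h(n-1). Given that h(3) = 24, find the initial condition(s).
In general h(n) = 2ⁿ · h(0). At n = 3: h(0) = h(3) / 2^3 = 24 / 8 = 3.

h(0) = 3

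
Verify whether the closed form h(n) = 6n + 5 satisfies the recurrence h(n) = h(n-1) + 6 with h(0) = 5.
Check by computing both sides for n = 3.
From the recurrence with h(0) = 5:
  h(0) = 5, h(1) = 11, h(2) = 17, h(3) = 23
  so the recurrence gives h(3) = 23.
From the proposed closed form h(n) = 6n + 5:
  h(3) = 23.
Both sides give 23 at n = 3, and the initial condition(s) match, so the closed form is consistent.

Yes, the closed form is correct.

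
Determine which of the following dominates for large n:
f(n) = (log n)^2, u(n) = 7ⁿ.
Comparing growth rates:
Growth-rate hierarchy: log n ≺ any polynomial ≺ any exponential cⁿ (c>1) ≺ n! ≺ nⁿ.
exponential base 7 dominates polylogarithmic (log n)^2 asymptotically.

u(n) grows faster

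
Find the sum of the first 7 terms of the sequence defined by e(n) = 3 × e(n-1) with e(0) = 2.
Computing the sequence terms: 2, 6, 18, 54, 162, 486, 1458
Adding these values together:

2186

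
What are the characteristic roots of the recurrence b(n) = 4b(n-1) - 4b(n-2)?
Substitute b(n) = rⁿ and divide through by rⁿ⁻²: r² - 4r + 4 = 0
Factor: (r - 2)² = 0, so r = 2 (double root).
General solution: b(n) = (A + Bn)·2ⁿ

Characteristic: r² - 4r + 4 = 0, Roots: r = 2 (double root)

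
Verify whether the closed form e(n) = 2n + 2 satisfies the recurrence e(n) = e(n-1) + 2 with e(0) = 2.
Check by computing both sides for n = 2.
From the recurrence with e(0) = 2:
  e(0) = 2, e(1) = 4, e(2) = 6
  so the recurrence gives e(2) = 6.
From the proposed closed form e(n) = 2n + 2:
  e(2) = 6.
Both sides give 6 at n = 2, and the initial condition(s) match, so the closed form is consistent.

Yes, the closed form is correct.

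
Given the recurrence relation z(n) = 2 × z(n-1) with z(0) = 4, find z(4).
Computing step by step:
z(0) = 4
z(1) = 2 × 4 = 8
z(2) = 2 × 8 = 16
z(3) = 2 × 16 = 32
z(4) = 2 × 32 = 64

64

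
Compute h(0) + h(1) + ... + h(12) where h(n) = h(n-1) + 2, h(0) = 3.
Computing the sequence terms: 3, 5, 7, 9, 11, 13, 15, 17, 19, 21, 23, 25, 27
Adding these values together:

195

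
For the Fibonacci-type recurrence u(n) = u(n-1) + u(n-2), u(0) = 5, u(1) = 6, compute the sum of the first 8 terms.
Computing the sequence terms: 5, 6, 11, 17, 28, 45, 73, 118
Adding these values together:

303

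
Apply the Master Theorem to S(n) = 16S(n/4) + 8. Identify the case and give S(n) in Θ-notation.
Master Theorem template: S(n) = a·S(n/b) + f(n).
Here: a=16, b=4, f(n)=8
Compute log_b(a) = log_4(16) = 2.
f(n) = 8 = O(n^(2-ε)) with ε = 2. Case 1: S(n) = Θ(n^log_b(a)) = Θ(n^2).

Case 1: S(n) = Θ(n^2)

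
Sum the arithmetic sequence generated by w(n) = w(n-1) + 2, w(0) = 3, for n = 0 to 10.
Computing the sequence terms: 3, 5, 7, 9, 11, 13, 15, 17, 19, 21, 23
Adding these values together:

143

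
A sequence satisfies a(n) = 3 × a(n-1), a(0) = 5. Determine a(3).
Computing step by step:
a(0) = 5
a(1) = 3 × 5 = 15
a(2) = 3 × 15 = 45
a(3) = 3 × 45 = 135

135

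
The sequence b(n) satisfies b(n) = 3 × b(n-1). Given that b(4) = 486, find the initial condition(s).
In general b(n) = 3ⁿ · b(0). At n = 4: b(0) = b(4) / 3^4 = 486 / 81 = 6.

b(0) = 6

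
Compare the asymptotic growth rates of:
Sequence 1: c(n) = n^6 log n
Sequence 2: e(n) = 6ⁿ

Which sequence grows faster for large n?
Comparing growth rates:
Growth-rate hierarchy: log n ≺ any polynomial ≺ any exponential cⁿ (c>1) ≺ n! ≺ nⁿ.
exponential base 6 dominates polynomial degree 6 (with log factor) asymptotically.

e(n) grows faster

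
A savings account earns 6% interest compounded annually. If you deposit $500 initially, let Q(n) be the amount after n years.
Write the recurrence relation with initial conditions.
Each year the balance grows by 6%, i.e. is multiplied by 1 + 6/100 = 1.06, so Q(n) = 1.06 × Q(n-1). The initial deposit gives Q(0) = 500.
Unrolling gives the closed form Q(n) = 500 × (1.06)ⁿ.

Q(n) = 1.06 × Q(n-1), Q(0) = 500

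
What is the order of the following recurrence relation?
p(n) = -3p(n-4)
The order is the largest lag k for which p(n-k) appears. Here the deepest term is p(n-4), so the order is 4.

Order 4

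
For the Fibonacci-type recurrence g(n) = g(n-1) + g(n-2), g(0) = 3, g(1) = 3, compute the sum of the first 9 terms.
Computing the sequence terms: 3, 3, 6, 9, 15, 24, 39, 63, 102
Adding these values together:

264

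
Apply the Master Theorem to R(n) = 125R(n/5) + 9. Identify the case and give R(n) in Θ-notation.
Master Theorem template: R(n) = a·R(n/b) + f(n).
Here: a=125, b=5, f(n)=9
Compute log_b(a) = log_5(125) = 3.
f(n) = 9 = O(n^(3-ε)) with ε = 3. Case 1: R(n) = Θ(n^log_b(a)) = Θ(n^3).

Case 1: R(n) = Θ(n^3)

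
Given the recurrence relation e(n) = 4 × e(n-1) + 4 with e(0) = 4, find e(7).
Computing step by step:
e(0) = 4
e(1) = 4 × 4 + 4 = 20
e(2) = 4 × 20 + 4 = 84
e(3) = 4 × 84 + 4 = 340
e(4) = 4 × 340 + 4 = 1364
e(5) = 4 × 1364 + 4 = 5460
e(6) = 4 × 5460 + 4 = 21844
e(7) = 4 × 21844 + 4 = 87380

87380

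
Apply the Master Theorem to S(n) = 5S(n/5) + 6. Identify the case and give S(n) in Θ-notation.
Master Theorem template: S(n) = a·S(n/b) + f(n).
Here: a=5, b=5, f(n)=6
Compute log_b(a) = log_5(5) = 1.
f(n) = 6 = O(n^(1-ε)) with ε = 1. Case 1: S(n) = Θ(n^log_b(a)) = Θ(n).

Case 1: S(n) = Θ(n)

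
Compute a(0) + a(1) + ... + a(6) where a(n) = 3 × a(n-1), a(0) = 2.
Computing the sequence terms: 2, 6, 18, 54, 162, 486, 1458
Adding these values together:

2186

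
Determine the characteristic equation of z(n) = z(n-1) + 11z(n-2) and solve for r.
Substitute z(n) = rⁿ and divide through by rⁿ⁻²: r² - r - 11 = 0
Discriminant: 1² + 4·11 = 45, not a perfect square, so by the quadratic formula r = (1 ± √45)/2.
General solution: z(n) = A·r₁ⁿ + B·r₂ⁿ where r₁,r₂ = (1 ± √45)/2

Characteristic: r² - r - 11 = 0, Roots: r = (1 ± √45)/2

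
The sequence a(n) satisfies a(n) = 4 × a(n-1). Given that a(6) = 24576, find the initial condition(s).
In general a(n) = 4ⁿ · a(0). At n = 6: a(0) = a(6) / 4^6 = 24576 / 4096 = 6.

a(0) = 6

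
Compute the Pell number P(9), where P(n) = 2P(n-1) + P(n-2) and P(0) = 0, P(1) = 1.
Computing the sequence terms:
0, 1, 2, 5, 12, 29, 70, 169, 408, 985

985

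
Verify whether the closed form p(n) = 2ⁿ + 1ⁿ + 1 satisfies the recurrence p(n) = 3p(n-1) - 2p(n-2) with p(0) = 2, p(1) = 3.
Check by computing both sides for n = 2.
From the recurrence with p(0) = 2, p(1) = 3:
  p(0) = 2, p(1) = 3, p(2) = 5
  so the recurrence gives p(2) = 5.
From the proposed closed form p(n) = 2ⁿ + 1ⁿ + 1:
  p(2) = 6.
The recurrence gives 5 but the closed form gives 6, so the closed form does not satisfy the recurrence.

No, the closed form is incorrect.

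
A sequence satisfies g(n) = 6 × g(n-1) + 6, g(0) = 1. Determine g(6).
Computing step by step:
g(0) = 1
g(1) = 6 × 1 + 6 = 12
g(2) = 6 × 12 + 6 = 78
g(3) = 6 × 78 + 6 = 474
g(4) = 6 × 474 + 6 = 2850
g(5) = 6 × 2850 + 6 = 17106
g(6) = 6 × 17106 + 6 = 102642

102642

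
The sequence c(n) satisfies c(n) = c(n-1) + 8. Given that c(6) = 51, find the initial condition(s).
c(6) = c(0) + 6·8, so c(0) = 51 - 48 = 3.

c(0) = 3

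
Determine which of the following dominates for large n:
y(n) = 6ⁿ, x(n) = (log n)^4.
Comparing growth rates:
Growth-rate hierarchy: log n ≺ any polynomial ≺ any exponential cⁿ (c>1) ≺ n! ≺ nⁿ.
exponential base 6 dominates polylogarithmic (log n)^4 asymptotically.

y(n) grows faster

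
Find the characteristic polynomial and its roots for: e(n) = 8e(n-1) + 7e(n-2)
Substitute e(n) = rⁿ and divide through by rⁿ⁻²: r² - 8r - 7 = 0
Discriminant: 8² + 4·7 = 92, not a perfect square, so by the quadratic formula r = (8 ± √92)/2.
General solution: e(n) = A·r₁ⁿ + B·r₂ⁿ where r₁,r₂ = (8 ± √92)/2

Characteristic: r² - 8r - 7 = 0, Roots: r = (8 ± √92)/2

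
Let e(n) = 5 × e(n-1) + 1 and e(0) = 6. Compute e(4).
Computing step by step:
e(0) = 6
e(1) = 5 × 6 + 1 = 31
e(2) = 5 × 31 + 1 = 156
e(3) = 5 × 156 + 1 = 781
e(4) = 5 × 781 + 1 = 3906

3906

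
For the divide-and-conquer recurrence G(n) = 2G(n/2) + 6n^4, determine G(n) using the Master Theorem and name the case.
Master Theorem template: G(n) = a·G(n/b) + f(n).
Here: a=2, b=2, f(n)=6n^4
Compute log_b(a) = log_2(2) = 1.
f(n) = 6n^4 = Ω(n^(1+ε)) with ε = 3, and the regularity condition holds (a·f(n/b) = (a/b^4)·f(n) with a/b^4 = 2^-3 < 1). Case 3: G(n) = Θ(f(n)) = Θ(n^4).

Case 3: G(n) = Θ(n^4)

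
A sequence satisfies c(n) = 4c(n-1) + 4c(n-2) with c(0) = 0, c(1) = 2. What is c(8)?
Computing the sequence terms:
0, 2, 8, 40, 192, 928, 4480, 21632, 104448

104448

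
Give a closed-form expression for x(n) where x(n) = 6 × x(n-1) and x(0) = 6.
Recurrence: x(n) = 6 × x(n-1), initial: x(0) = 6.
Each term is 6 times the previous, so this is geometric with ratio 6. After n steps: x(n) = x(0)·6ⁿ = 6·6ⁿ.

x(n) = 6·6ⁿ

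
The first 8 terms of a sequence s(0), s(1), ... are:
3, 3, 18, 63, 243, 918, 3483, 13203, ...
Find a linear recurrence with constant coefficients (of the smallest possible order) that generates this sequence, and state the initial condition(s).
Look for the lowest-order linear relation among consecutive terms.
Observation: s(n) - 3·s(n-1) - (3)·s(n-2) = 0 holds for the shown terms, and no order-1 relation s(n) = α·s(n-1) + β fits.
Check at n=3: 3·18 + (3)·3 = 63. ✓

s(n) = 3s(n-1) + 3s(n-2), s(0) = 3, s(1) = 3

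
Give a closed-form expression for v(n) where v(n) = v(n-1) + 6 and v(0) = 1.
Recurrence: v(n) = v(n-1) + 6, initial: v(0) = 1.
Each step adds 6, so v(n) = v(0) + 6n = 6n + 1.

v(n) = 6n + 1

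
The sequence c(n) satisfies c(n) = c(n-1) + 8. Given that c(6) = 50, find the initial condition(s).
c(6) = c(0) + 6·8, so c(0) = 50 - 48 = 2.

c(0) = 2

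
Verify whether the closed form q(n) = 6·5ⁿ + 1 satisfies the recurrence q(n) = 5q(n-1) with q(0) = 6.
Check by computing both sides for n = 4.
From the recurrence with q(0) = 6:
  q(0) = 6, q(1) = 30, q(2) = 150, q(3) = 750, q(4) = 3750
  so the recurrence gives q(4) = 3750.
From the proposed closed form q(n) = 6·5ⁿ + 1:
  q(4) = 3751.
The recurrence gives 3750 but the closed form gives 3751, so the closed form does not satisfy the recurrence.

No, the closed form is incorrect.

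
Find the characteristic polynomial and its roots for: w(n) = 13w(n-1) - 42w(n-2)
Substitute w(n) = rⁿ and divide through by rⁿ⁻²: r² - 13r + 42 = 0
Factor: (r - 7)(r - 6) = 0, so r = 7, 6.
General solution: w(n) = A·7ⁿ + B·6ⁿ

Characteristic: r² - 13r + 42 = 0, Roots: r = 7, 6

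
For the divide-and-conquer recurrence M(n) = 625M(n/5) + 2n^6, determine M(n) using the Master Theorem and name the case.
Master Theorem template: M(n) = a·M(n/b) + f(n).
Here: a=625, b=5, f(n)=2n^6
Compute log_b(a) = log_5(625) = 4.
f(n) = 2n^6 = Ω(n^(4+ε)) with ε = 2, and the regularity condition holds (a·f(n/b) = (a/b^6)·f(n) with a/b^6 = 5^-2 < 1). Case 3: M(n) = Θ(f(n)) = Θ(n^6).

Case 3: M(n) = Θ(n^6)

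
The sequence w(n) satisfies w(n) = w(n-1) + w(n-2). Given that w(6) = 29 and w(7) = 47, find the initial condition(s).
Work backwards using w(k) = w(k+2) - w(k+1):
w(5) = w(7) - w(6) = 47 - 29 = 18
w(4) = w(6) - w(5) = 29 - 18 = 11
w(3) = w(5) - w(4) = 18 - 11 = 7
w(2) = w(4) - w(3) = 11 - 7 = 4
w(1) = w(3) - w(2) = 7 - 4 = 3
w(0) = w(2) - w(1) = 4 - 3 = 1

w(0) = 1, w(1) = 3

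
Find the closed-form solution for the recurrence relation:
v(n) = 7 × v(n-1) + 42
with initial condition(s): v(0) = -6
Recurrence: v(n) = 7 × v(n-1) + 42, initial: v(0) = -6.
Try v(n) = A·7ⁿ + C. Substituting: A·7ⁿ + C = 7(A·7ⁿ⁻¹ + C) + 42 = A·7ⁿ + 7C + 42, so C = 7C + 42, giving C = -7. Then v(0) = A - 7 = -6 gives A = 1.

v(n) = 7ⁿ - 7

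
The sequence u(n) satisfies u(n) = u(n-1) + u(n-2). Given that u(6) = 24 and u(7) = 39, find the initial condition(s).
Work backwards using u(k) = u(k+2) - u(k+1):
u(5) = u(7) - u(6) = 39 - 24 = 15
u(4) = u(6) - u(5) = 24 - 15 = 9
u(3) = u(5) - u(4) = 15 - 9 = 6
u(2) = u(4) - u(3) = 9 - 6 = 3
u(1) = u(3) - u(2) = 6 - 3 = 3
u(0) = u(2) - u(1) = 3 - 3 = 0

u(0) = 0, u(1) = 3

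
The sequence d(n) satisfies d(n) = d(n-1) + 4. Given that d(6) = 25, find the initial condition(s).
d(6) = d(0) + 6·4, so d(0) = 25 - 24 = 1.

d(0) = 1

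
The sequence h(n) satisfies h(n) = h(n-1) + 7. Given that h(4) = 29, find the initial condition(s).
h(4) = h(0) + 4·7, so h(0) = 29 - 28 = 1.

h(0) = 1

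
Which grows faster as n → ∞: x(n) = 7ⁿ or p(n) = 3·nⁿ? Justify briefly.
Comparing growth rates:
Growth-rate hierarchy: log n ≺ any polynomial ≺ any exponential cⁿ (c>1) ≺ n! ≺ nⁿ.
super-exponential nⁿ dominates exponential base 7 asymptotically.

p(n) grows faster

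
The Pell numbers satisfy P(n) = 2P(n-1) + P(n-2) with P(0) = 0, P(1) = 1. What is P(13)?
Computing the sequence terms:
0, 1, 2, 5, 12, 29, 70, 169, 408, 985, 2378, 5741, 13860, 33461

33461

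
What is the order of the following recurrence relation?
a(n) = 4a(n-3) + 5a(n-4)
The order is the largest lag k for which a(n-k) appears. Here the deepest term is a(n-4), so the order is 4.

Order 4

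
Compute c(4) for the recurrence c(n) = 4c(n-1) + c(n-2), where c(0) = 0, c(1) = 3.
Computing the sequence terms:
0, 3, 12, 51, 216

216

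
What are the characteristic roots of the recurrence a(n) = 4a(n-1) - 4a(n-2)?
Substitute a(n) = rⁿ and divide through by rⁿ⁻²: r² - 4r + 4 = 0
Factor: (r - 2)² = 0, so r = 2 (double root).
General solution: a(n) = (A + Bn)·2ⁿ

Characteristic: r² - 4r + 4 = 0, Roots: r = 2 (double root)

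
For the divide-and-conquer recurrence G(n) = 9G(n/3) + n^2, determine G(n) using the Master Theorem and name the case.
Master Theorem template: G(n) = a·G(n/b) + f(n).
Here: a=9, b=3, f(n)=n^2
Compute log_b(a) = log_3(9) = 2.
f(n) = n^2 = Θ(n^2). Case 2: G(n) = Θ(n^2 log n).

Case 2: G(n) = Θ(n^2 log n)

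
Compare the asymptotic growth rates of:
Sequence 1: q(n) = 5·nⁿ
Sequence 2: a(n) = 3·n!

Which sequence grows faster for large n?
Comparing growth rates:
Growth-rate hierarchy: log n ≺ any polynomial ≺ any exponential cⁿ (c>1) ≺ n! ≺ nⁿ.
super-exponential nⁿ dominates factorial asymptotically.

q(n) grows faster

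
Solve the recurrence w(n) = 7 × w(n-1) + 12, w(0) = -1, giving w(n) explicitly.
Recurrence: w(n) = 7 × w(n-1) + 12, initial: w(0) = -1.
Try w(n) = A·7ⁿ + C. Substituting: A·7ⁿ + C = 7(A·7ⁿ⁻¹ + C) + 12 = A·7ⁿ + 7C + 12, so C = 7C + 12, giving C = -2. Then w(0) = A - 2 = -1 gives A = 1.

w(n) = 7ⁿ - 2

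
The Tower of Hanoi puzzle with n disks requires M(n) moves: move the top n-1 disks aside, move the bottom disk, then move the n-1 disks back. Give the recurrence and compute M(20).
Moving n disks = move the top n-1 disks aside (M(n-1) moves) + move the largest disk (1 move) + move the n-1 disks back on top (M(n-1) moves), so M(n) = 2M(n-1) + 1, with M(1) = 1 (a single disk takes one move).
First terms: 1, 3, 7, 15, 31, 63, … — each is one less than a power of 2. Indeed M(n) + 1 = 2(M(n-1) + 1) with M(1) + 1 = 2, so M(n) + 1 = 2ⁿ and M(n) = 2ⁿ - 1.
Hence M(20) = 2^20 - 1 = 1048576 - 1 = 1048575.

M(n) = 2M(n-1) + 1, M(1) = 1; M(20) = 1048575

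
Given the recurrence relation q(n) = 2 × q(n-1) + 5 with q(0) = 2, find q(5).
Computing step by step:
q(0) = 2
q(1) = 2 × 2 + 5 = 9
q(2) = 2 × 9 + 5 = 23
q(3) = 2 × 23 + 5 = 51
q(4) = 2 × 51 + 5 = 107
q(5) = 2 × 107 + 5 = 219

219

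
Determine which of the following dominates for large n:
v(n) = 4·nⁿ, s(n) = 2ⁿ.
Comparing growth rates:
Growth-rate hierarchy: log n ≺ any polynomial ≺ any exponential cⁿ (c>1) ≺ n! ≺ nⁿ.
super-exponential nⁿ dominates exponential base 2 asymptotically.

v(n) grows faster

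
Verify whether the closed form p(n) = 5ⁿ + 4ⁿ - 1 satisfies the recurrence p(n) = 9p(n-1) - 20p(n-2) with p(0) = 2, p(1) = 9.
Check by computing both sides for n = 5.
From the recurrence with p(0) = 2, p(1) = 9:
  p(0) = 2, p(1) = 9, p(2) = 41, p(3) = 189, p(4) = 881, p(5) = 4149
  so the recurrence gives p(5) = 4149.
From the proposed closed form p(n) = 5ⁿ + 4ⁿ - 1:
  p(5) = 4148.
The recurrence gives 4149 but the closed form gives 4148, so the closed form does not satisfy the recurrence.

No, the closed form is incorrect.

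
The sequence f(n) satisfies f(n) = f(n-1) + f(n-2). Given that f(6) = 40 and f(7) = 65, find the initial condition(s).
Work backwards using f(k) = f(k+2) - f(k+1):
f(5) = f(7) - f(6) = 65 - 40 = 25
f(4) = f(6) - f(5) = 40 - 25 = 15
f(3) = f(5) - f(4) = 25 - 15 = 10
f(2) = f(4) - f(3) = 15 - 10 = 5
f(1) = f(3) - f(2) = 10 - 5 = 5
f(0) = f(2) - f(1) = 5 - 5 = 0

f(0) = 0, f(1) = 5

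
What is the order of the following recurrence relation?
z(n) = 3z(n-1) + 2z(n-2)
The order is the largest lag k for which z(n-k) appears. Here the deepest term is z(n-2), so the order is 2.

Order 2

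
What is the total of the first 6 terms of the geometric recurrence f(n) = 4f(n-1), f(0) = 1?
Computing the sequence terms: 1, 4, 16, 64, 256, 1024
Adding these values together:

1365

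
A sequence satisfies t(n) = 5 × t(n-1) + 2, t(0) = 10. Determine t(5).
Computing step by step:
t(0) = 10
t(1) = 5 × 10 + 2 = 52
t(2) = 5 × 52 + 2 = 262
t(3) = 5 × 262 + 2 = 1312
t(4) = 5 × 1312 + 2 = 6562
t(5) = 5 × 6562 + 2 = 32812

32812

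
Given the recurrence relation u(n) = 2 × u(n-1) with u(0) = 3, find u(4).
Computing step by step:
u(0) = 3
u(1) = 2 × 3 = 6
u(2) = 2 × 6 = 12
u(3) = 2 × 12 = 24
u(4) = 2 × 24 = 48

48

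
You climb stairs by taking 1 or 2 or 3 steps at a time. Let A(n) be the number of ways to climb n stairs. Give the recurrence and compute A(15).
Condition on the size of the last step (1 to 3): before it there were n-1, …, n-3 stairs climbed, and these cases are disjoint, so A(n) = A(n-1) + A(n-2) + A(n-3) (order-3 linear recurrence).
Initial conditions by direct count (compositions of i into parts ≤ 3): A(1) = 1; A(2) = 2; A(3) = 4.
Iterating the recurrence: A(4) = 7, A(5) = 13, A(6) = 24, A(7) = 44, A(8) = 81, A(9) = 149, A(10) = 274, A(11) = 504, A(12) = 927, A(13) = 1705, A(14) = 3136, A(15) = 5768.

A(n) = A(n-1) + A(n-2) + A(n-3), A(1) = 1, A(2) = 2, A(3) = 4; A(15) = 5768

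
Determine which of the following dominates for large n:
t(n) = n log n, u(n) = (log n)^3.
Comparing growth rates:
Growth-rate hierarchy: log n ≺ any polynomial ≺ any exponential cⁿ (c>1) ≺ n! ≺ nⁿ.
polynomial degree 1 (with log factor) dominates polylogarithmic (log n)^3 asymptotically.

t(n) grows faster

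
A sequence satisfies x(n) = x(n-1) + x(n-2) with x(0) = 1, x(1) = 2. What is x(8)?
Computing the sequence terms:
1, 2, 3, 5, 8, 13, 21, 34, 55

55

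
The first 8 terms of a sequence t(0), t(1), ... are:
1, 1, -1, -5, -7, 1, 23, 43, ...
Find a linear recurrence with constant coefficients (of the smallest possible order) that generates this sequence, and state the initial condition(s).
Look for the lowest-order linear relation among consecutive terms.
Observation: t(n) - 2·t(n-1) - (-3)·t(n-2) = 0 holds for the shown terms, and no order-1 relation t(n) = α·t(n-1) + β fits.
Check at n=3: 2·-1 + (-3)·1 = -5. ✓

t(n) = 2t(n-1) - 3t(n-2), t(0) = 1, t(1) = 1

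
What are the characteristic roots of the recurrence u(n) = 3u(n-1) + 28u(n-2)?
Substitute u(n) = rⁿ and divide through by rⁿ⁻²: r² - 3r - 28 = 0
Factor: (r - 7)(r + 4) = 0, so r = 7, -4.
General solution: u(n) = A·7ⁿ + B·(-4)ⁿ

Characteristic: r² - 3r - 28 = 0, Roots: r = 7, -4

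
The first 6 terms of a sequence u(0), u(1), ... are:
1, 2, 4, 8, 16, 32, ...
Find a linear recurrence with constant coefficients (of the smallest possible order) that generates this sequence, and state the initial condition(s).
Look for the lowest-order linear relation among consecutive terms.
Observation: each term is 2× the previous.
Check at n=2: 2·2 = 4. ✓

u(n) = 2 × u(n-1), u(0) = 1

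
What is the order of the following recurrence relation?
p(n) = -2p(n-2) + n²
The order is the largest lag k for which p(n-k) appears. Here the deepest term is p(n-2) (the n² term is non-homogeneous and does not affect the order), so the order is 2.

Order 2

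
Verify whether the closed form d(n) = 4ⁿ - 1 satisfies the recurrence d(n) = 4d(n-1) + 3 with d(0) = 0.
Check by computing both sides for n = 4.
From the recurrence with d(0) = 0:
  d(0) = 0, d(1) = 3, d(2) = 15, d(3) = 63, d(4) = 255
  so the recurrence gives d(4) = 255.
From the proposed closed form d(n) = 4ⁿ - 1:
  d(4) = 255.
Both sides give 255 at n = 4, and the initial condition(s) match, so the closed form is consistent.

Yes, the closed form is correct.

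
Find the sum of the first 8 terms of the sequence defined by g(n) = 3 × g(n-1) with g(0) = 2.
Computing the sequence terms: 2, 6, 18, 54, 162, 486, 1458, 4374
Adding these values together:

6560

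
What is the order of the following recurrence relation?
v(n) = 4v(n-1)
The order is the largest lag k for which v(n-k) appears. Here the deepest term is v(n-1), so the order is 1.

Order 1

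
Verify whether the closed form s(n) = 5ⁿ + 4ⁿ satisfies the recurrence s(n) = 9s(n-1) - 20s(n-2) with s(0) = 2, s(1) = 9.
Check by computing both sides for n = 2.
From the recurrence with s(0) = 2, s(1) = 9:
  s(0) = 2, s(1) = 9, s(2) = 41
  so the recurrence gives s(2) = 41.
From the proposed closed form s(n) = 5ⁿ + 4ⁿ:
  s(2) = 41.
Both sides give 41 at n = 2, and the initial condition(s) match, so the closed form is consistent.

Yes, the closed form is correct.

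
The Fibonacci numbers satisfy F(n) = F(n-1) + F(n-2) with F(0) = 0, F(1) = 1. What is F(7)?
Computing the sequence terms:
0, 1, 1, 2, 3, 5, 8, 13

13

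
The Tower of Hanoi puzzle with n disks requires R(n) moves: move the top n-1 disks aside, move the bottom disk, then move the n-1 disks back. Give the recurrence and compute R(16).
Moving n disks = move the top n-1 disks aside (R(n-1) moves) + move the largest disk (1 move) + move the n-1 disks back on top (R(n-1) moves), so R(n) = 2R(n-1) + 1, with R(1) = 1 (a single disk takes one move).
First terms: 1, 3, 7, 15, 31, 63, … — each is one less than a power of 2. Indeed R(n) + 1 = 2(R(n-1) + 1) with R(1) + 1 = 2, so R(n) + 1 = 2ⁿ and R(n) = 2ⁿ - 1.
Hence R(16) = 2^16 - 1 = 65536 - 1 = 65535.

R(n) = 2R(n-1) + 1, R(1) = 1; R(16) = 65535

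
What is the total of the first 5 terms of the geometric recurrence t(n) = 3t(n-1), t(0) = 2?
Computing the sequence terms: 2, 6, 18, 54, 162
Adding these values together:

242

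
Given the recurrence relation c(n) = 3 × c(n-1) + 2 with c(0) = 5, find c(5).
Computing step by step:
c(0) = 5
c(1) = 3 × 5 + 2 = 17
c(2) = 3 × 17 + 2 = 53
c(3) = 3 × 53 + 2 = 161
c(4) = 3 × 161 + 2 = 485
c(5) = 3 × 485 + 2 = 1457

1457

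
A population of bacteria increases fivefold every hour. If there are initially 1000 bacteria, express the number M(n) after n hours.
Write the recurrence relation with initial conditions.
Each hour multiplies the count by 5, so the count after n hours depends only on the count after n-1 hours: M(n) = 5 × M(n-1). The starting count gives M(0) = 1000.
Unrolling n times gives the closed form M(n) = 1000 × 5ⁿ.

M(n) = 5 × M(n-1), M(0) = 1000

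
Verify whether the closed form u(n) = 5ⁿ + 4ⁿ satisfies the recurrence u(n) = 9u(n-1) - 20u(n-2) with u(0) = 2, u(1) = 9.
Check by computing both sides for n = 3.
From the recurrence with u(0) = 2, u(1) = 9:
  u(0) = 2, u(1) = 9, u(2) = 41, u(3) = 189
  so the recurrence gives u(3) = 189.
From the proposed closed form u(n) = 5ⁿ + 4ⁿ:
  u(3) = 189.
Both sides give 189 at n = 3, and the initial condition(s) match, so the closed form is consistent.

Yes, the closed form is correct.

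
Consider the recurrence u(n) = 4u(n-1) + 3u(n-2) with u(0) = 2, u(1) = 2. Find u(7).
Computing the sequence terms:
2, 2, 14, 62, 290, 1346, 6254, 29054

29054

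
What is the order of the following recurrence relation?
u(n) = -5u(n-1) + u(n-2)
The order is the largest lag k for which u(n-k) appears. Here the deepest term is u(n-2), so the order is 2.

Order 2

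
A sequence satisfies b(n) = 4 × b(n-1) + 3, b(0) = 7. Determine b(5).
Computing step by step:
b(0) = 7
b(1) = 4 × 7 + 3 = 31
b(2) = 4 × 31 + 3 = 127
b(3) = 4 × 127 + 3 = 511
b(4) = 4 × 511 + 3 = 2047
b(5) = 4 × 2047 + 3 = 8191

8191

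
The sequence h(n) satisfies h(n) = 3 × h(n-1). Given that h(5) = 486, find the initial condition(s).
In general h(n) = 3ⁿ · h(0). At n = 5: h(0) = h(5) / 3^5 = 486 / 243 = 2.

h(0) = 2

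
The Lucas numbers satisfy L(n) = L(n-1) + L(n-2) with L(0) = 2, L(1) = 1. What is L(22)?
Computing the sequence terms:
2, 1, 3, 4, 7, 11, 18, 29, 47, 76, 123, 199, 322, 521, 843, 1364, 2207, 3571, 5778, 9349, 15127, 24476, 39603

39603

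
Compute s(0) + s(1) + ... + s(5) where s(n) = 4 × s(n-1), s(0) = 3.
Computing the sequence terms: 3, 12, 48, 192, 768, 3072
Adding these values together:

4095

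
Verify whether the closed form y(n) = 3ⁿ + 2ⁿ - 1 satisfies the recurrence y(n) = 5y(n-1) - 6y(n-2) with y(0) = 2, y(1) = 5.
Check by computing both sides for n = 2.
From the recurrence with y(0) = 2, y(1) = 5:
  y(0) = 2, y(1) = 5, y(2) = 13
  so the recurrence gives y(2) = 13.
From the proposed closed form y(n) = 3ⁿ + 2ⁿ - 1:
  y(2) = 12.
The recurrence gives 13 but the closed form gives 12, so the closed form does not satisfy the recurrence.

No, the closed form is incorrect.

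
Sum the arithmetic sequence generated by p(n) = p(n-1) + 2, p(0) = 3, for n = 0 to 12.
Computing the sequence terms: 3, 5, 7, 9, 11, 13, 15, 17, 19, 21, 23, 25, 27
Adding these values together:

195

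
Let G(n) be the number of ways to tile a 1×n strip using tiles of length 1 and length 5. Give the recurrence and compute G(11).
Condition on the last tile: it has length 1 (leaving a 1×(n-1) strip) or length 5 (leaving a 1×(n-5) strip), so G(n) = G(n-1) + G(n-5) (order-5 linear recurrence).
For 0 ≤ i < 5 only unit tiles fit, so G(i) = 1.
Iterating the recurrence: G(5) = 2, G(6) = 3, G(7) = 4, G(8) = 5, G(9) = 6, G(10) = 8, G(11) = 11.

G(n) = G(n-1) + G(n-5), with G(i) = 1 for 0 ≤ i < 5; G(11) = 11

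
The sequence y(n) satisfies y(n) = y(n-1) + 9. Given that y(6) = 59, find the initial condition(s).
y(6) = y(0) + 6·9, so y(0) = 59 - 54 = 5.

y(0) = 5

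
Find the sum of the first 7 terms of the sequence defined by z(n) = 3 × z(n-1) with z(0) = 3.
Computing the sequence terms: 3, 9, 27, 81, 243, 729, 2187
Adding these values together:

3279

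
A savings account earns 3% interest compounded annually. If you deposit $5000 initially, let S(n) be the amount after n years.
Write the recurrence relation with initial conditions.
Each year the balance grows by 3%, i.e. is multiplied by 1 + 3/100 = 1.03, so S(n) = 1.03 × S(n-1). The initial deposit gives S(0) = 5000.
Unrolling gives the closed form S(n) = 5000 × (1.03)ⁿ.

S(n) = 1.03 × S(n-1), S(0) = 5000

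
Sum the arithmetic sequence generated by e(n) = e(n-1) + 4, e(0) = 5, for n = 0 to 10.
Computing the sequence terms: 5, 9, 13, 17, 21, 25, 29, 33, 37, 41, 45
Adding these values together:

275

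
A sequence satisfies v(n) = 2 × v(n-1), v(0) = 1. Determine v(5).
Computing step by step:
v(0) = 1
v(1) = 2 × 1 = 2
v(2) = 2 × 2 = 4
v(3) = 2 × 4 = 8
v(4) = 2 × 8 = 16
v(5) = 2 × 16 = 32

32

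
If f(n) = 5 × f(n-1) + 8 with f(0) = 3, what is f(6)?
Computing step by step:
f(0) = 3
f(1) = 5 × 3 + 8 = 23
f(2) = 5 × 23 + 8 = 123
f(3) = 5 × 123 + 8 = 623
f(4) = 5 × 623 + 8 = 3123
f(5) = 5 × 3123 + 8 = 15623
f(6) = 5 × 15623 + 8 = 78123

78123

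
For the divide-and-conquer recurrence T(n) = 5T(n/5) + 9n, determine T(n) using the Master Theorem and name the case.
Master Theorem template: T(n) = a·T(n/b) + f(n).
Here: a=5, b=5, f(n)=9n
Compute log_b(a) = log_5(5) = 1.
f(n) = 9n = Θ(n). Case 2: T(n) = Θ(n log n).

Case 2: T(n) = Θ(n log n)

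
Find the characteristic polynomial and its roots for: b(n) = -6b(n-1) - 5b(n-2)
Substitute b(n) = rⁿ and divide through by rⁿ⁻²: r² + 6r + 5 = 0
Factor: (r + 5)(r + 1) = 0, so r = -5, -1.
General solution: b(n) = A·(-5)ⁿ + B·(-1)ⁿ

Characteristic: r² + 6r + 5 = 0, Roots: r = -5, -1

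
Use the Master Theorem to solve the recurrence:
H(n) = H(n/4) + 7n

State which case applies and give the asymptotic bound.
Master Theorem template: H(n) = a·H(n/b) + f(n).
Here: a=1, b=4, f(n)=7n
Compute log_b(a) = log_4(1) = 0.
f(n) = 7n = Ω(n^(0+ε)) with ε = 1, and the regularity condition holds (a·f(n/b) = (a/b^1)·f(n) with a/b^1 = 4^-1 < 1). Case 3: H(n) = Θ(f(n)) = Θ(n).

Case 3: H(n) = Θ(n)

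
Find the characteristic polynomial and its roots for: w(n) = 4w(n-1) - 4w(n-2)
Substitute w(n) = rⁿ and divide through by rⁿ⁻²: r² - 4r + 4 = 0
Factor: (r - 2)² = 0, so r = 2 (double root).
General solution: w(n) = (A + Bn)·2ⁿ

Characteristic: r² - 4r + 4 = 0, Roots: r = 2 (double root)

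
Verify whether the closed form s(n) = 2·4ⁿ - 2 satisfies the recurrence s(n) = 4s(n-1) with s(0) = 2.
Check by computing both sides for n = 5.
From the recurrence with s(0) = 2:
  s(0) = 2, s(1) = 8, s(2) = 32, s(3) = 128, s(4) = 512, s(5) = 2048
  so the recurrence gives s(5) = 2048.
From the proposed closed form s(n) = 2·4ⁿ - 2:
  s(5) = 2046.
The recurrence gives 2048 but the closed form gives 2046, so the closed form does not satisfy the recurrence.

No, the closed form is incorrect.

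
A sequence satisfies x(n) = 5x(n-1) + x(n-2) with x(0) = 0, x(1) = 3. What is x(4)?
Computing the sequence terms:
0, 3, 15, 78, 405

405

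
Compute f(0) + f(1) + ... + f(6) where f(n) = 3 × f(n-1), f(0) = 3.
Computing the sequence terms: 3, 9, 27, 81, 243, 729, 2187
Adding these values together:

3279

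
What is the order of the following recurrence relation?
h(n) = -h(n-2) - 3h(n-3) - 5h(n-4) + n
The order is the largest lag k for which h(n-k) appears. Here the deepest term is h(n-4) (the n term is non-homogeneous and does not affect the order), so the order is 4.

Order 4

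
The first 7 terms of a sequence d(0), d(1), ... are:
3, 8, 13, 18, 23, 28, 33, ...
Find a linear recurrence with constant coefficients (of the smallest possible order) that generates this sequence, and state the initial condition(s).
Look for the lowest-order linear relation among consecutive terms.
Observation: consecutive differences are constant (= 5).
Check at n=2: 1·8 + 5 = 13. ✓

d(n) = d(n-1) + 5, d(0) = 3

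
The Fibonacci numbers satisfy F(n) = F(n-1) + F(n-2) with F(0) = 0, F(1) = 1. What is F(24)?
Computing the sequence terms:
0, 1, 1, 2, 3, 5, 8, 13, 21, 34, 55, 89, 144, 233, 377, 610, 987, 1597, 2584, 4181, 6765, 10946, 17711, 28657, 46368

46368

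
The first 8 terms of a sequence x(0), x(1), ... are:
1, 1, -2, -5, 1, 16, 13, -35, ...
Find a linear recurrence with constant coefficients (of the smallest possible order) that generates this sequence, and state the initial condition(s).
Look for the lowest-order linear relation among consecutive terms.
Observation: x(n) - 1·x(n-1) - (-3)·x(n-2) = 0 holds for the shown terms, and no order-1 relation x(n) = α·x(n-1) + β fits.
Check at n=3: 1·-2 + (-3)·1 = -5. ✓

x(n) = x(n-1) - 3x(n-2), x(0) = 1, x(1) = 1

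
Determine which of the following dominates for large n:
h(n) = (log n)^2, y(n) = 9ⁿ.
Comparing growth rates:
Growth-rate hierarchy: log n ≺ any polynomial ≺ any exponential cⁿ (c>1) ≺ n! ≺ nⁿ.
exponential base 9 dominates polylogarithmic (log n)^2 asymptotically.

y(n) grows faster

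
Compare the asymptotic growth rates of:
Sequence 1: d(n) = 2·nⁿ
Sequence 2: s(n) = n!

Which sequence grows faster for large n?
Comparing growth rates:
Growth-rate hierarchy: log n ≺ any polynomial ≺ any exponential cⁿ (c>1) ≺ n! ≺ nⁿ.
super-exponential nⁿ dominates factorial asymptotically.

d(n) grows faster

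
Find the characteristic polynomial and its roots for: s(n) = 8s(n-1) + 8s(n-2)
Substitute s(n) = rⁿ and divide through by rⁿ⁻²: r² - 8r - 8 = 0
Discriminant: 8² + 4·8 = 96, not a perfect square, so by the quadratic formula r = (8 ± √96)/2.
General solution: s(n) = A·r₁ⁿ + B·r₂ⁿ where r₁,r₂ = (8 ± √96)/2

Characteristic: r² - 8r - 8 = 0, Roots: r = (8 ± √96)/2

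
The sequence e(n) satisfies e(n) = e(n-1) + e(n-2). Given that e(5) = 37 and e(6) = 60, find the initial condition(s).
Work backwards using e(k) = e(k+2) - e(k+1):
e(4) = e(6) - e(5) = 60 - 37 = 23
e(3) = e(5) - e(4) = 37 - 23 = 14
e(2) = e(4) - e(3) = 23 - 14 = 9
e(1) = e(3) - e(2) = 14 - 9 = 5
e(0) = e(2) - e(1) = 9 - 5 = 4

e(0) = 4, e(1) = 5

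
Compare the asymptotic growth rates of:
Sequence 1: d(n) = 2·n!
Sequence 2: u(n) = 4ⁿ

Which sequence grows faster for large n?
Comparing growth rates:
Growth-rate hierarchy: log n ≺ any polynomial ≺ any exponential cⁿ (c>1) ≺ n! ≺ nⁿ.
factorial dominates exponential base 4 asymptotically.

d(n) grows faster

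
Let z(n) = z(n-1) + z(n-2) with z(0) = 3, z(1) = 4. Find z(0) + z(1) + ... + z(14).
Computing the sequence terms: 3, 4, 7, 11, 18, 29, 47, 76, 123, 199, 322, 521, 843, 1364, 2207
Adding these values together:

5774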